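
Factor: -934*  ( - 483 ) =451122 = 2^1*3^1* 7^1*23^1 *467^1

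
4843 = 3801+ 1042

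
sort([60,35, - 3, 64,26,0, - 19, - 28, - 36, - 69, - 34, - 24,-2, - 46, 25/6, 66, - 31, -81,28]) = [ - 81,-69, - 46, - 36,  -  34 ,  -  31, - 28, - 24, - 19, - 3, - 2,0 , 25/6,26,28, 35,  60,64, 66 ] 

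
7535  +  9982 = 17517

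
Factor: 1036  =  2^2*7^1 * 37^1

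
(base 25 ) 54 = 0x81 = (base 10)129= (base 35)3O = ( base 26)4P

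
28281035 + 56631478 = 84912513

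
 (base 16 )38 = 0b111000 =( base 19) 2i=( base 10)56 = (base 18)32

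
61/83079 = 61/83079 = 0.00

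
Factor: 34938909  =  3^2*23^1*61^1*2767^1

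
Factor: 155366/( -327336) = - 2^(-2)*3^( - 1)*23^( - 1) * 131^1 = - 131/276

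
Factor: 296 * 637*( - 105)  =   - 19797960 = - 2^3*3^1 * 5^1*7^3 * 13^1*37^1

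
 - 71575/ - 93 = 769 + 58/93 = 769.62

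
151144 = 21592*7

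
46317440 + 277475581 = 323793021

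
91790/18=5099 + 4/9 = 5099.44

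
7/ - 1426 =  - 7/1426 = -0.00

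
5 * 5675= 28375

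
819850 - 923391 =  - 103541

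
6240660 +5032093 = 11272753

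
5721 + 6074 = 11795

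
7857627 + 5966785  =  13824412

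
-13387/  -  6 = 13387/6=2231.17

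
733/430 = 733/430 = 1.70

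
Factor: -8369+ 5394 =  - 5^2*7^1 * 17^1 =- 2975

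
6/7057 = 6/7057= 0.00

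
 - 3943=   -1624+-2319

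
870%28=2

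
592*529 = 313168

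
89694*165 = 14799510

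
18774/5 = 18774/5 = 3754.80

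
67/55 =67/55 = 1.22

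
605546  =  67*9038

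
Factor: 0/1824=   0^1  =  0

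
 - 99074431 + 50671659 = - 48402772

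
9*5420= 48780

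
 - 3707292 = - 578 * 6414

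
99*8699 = 861201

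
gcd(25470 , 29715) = 4245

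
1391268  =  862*1614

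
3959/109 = 36 +35/109 =36.32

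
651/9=72 + 1/3 = 72.33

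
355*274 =97270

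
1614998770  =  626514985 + 988483785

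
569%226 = 117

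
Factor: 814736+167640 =2^3*19^1* 23^1*281^1=982376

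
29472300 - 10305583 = 19166717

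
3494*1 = 3494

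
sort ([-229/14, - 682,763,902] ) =[  -  682, - 229/14,763 , 902] 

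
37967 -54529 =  - 16562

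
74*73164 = 5414136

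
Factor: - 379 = -379^1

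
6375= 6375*1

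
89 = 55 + 34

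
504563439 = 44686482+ 459876957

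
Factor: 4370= 2^1*  5^1*19^1*23^1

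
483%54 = 51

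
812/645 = 1 + 167/645 = 1.26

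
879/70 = 12 + 39/70 = 12.56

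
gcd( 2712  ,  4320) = 24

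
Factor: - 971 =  - 971^1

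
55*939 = 51645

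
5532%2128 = 1276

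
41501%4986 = 1613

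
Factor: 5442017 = 7^1 * 777431^1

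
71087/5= 71087/5 =14217.40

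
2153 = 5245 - 3092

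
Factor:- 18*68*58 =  - 70992 = -  2^4*3^2*17^1  *  29^1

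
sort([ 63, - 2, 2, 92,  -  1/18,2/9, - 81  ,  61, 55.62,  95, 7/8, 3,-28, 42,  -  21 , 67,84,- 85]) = [-85  ,- 81,-28,  -  21, - 2, - 1/18, 2/9, 7/8,2, 3, 42, 55.62 , 61, 63, 67 , 84,92, 95 ]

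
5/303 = 5/303 = 0.02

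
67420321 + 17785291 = 85205612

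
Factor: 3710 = 2^1 * 5^1*7^1*53^1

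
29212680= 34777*840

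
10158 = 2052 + 8106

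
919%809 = 110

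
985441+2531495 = 3516936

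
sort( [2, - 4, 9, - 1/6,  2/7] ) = [ - 4 ,-1/6 , 2/7 , 2 , 9] 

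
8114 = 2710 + 5404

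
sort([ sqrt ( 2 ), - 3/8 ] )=[-3/8, sqrt( 2) ]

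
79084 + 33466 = 112550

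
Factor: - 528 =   -  2^4 * 3^1 * 11^1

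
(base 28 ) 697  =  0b1001101100011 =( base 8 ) 11543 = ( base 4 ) 1031203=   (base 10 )4963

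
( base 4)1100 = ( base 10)80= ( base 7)143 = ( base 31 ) 2i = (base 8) 120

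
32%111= 32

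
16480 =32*515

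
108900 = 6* 18150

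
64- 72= -8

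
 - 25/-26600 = 1/1064  =  0.00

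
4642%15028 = 4642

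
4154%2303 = 1851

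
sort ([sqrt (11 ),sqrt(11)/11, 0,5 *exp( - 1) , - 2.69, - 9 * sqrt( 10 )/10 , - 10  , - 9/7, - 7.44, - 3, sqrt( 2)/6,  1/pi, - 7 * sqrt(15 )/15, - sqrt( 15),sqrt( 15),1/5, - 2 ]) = [  -  10, - 7.44,  -  sqrt( 15 ), - 3,- 9*sqrt( 10)/10, - 2.69, - 2,  -  7*sqrt( 15)/15, - 9/7,0,1/5, sqrt(2)/6, sqrt(11) /11,1/pi,5*exp( - 1 ),sqrt( 11),sqrt( 15 ) ] 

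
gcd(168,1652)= 28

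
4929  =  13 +4916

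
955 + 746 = 1701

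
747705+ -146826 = 600879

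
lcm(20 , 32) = 160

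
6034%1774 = 712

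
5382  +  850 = 6232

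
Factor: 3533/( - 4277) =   -  7^ ( - 1)*13^( - 1)*47^( - 1 )*3533^1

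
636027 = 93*6839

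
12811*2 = 25622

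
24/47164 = 6/11791 = 0.00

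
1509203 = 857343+651860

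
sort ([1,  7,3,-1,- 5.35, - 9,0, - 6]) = [  -  9,-6,-5.35,-1, 0,1,3,7]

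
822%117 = 3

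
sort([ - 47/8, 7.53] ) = [  -  47/8, 7.53]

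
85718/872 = 98 + 131/436 = 98.30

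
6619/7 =945 + 4/7 = 945.57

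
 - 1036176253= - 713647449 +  - 322528804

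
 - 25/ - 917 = 25/917   =  0.03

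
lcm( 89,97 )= 8633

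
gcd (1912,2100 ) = 4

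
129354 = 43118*3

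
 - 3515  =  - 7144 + 3629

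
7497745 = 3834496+3663249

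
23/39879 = 23/39879 = 0.00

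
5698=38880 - 33182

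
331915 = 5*66383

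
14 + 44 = 58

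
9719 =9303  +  416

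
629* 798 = 501942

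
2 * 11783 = 23566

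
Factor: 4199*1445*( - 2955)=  - 17929625025  =  - 3^1*5^2*13^1  *17^3 * 19^1 *197^1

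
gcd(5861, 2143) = 1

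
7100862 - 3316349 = 3784513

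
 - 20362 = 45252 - 65614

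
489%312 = 177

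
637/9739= 637/9739=0.07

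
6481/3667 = 6481/3667 = 1.77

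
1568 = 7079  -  5511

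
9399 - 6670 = 2729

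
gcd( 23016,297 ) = 3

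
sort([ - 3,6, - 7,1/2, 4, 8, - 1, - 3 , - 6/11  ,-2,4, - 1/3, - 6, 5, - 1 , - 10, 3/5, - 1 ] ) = [ - 10, - 7, - 6,  -  3, - 3, - 2, - 1, - 1, - 1, - 6/11, - 1/3, 1/2,3/5, 4, 4 , 5, 6, 8]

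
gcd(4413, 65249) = 1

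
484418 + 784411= 1268829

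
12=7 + 5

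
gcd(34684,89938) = 2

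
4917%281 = 140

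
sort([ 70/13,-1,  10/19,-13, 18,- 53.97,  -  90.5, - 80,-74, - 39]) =[ - 90.5, - 80, - 74,  -  53.97, - 39, - 13, - 1,10/19,  70/13, 18]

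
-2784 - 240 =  - 3024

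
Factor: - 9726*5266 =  - 51217116 = -2^2 *3^1*1621^1*2633^1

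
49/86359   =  7/12337  =  0.00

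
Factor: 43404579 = 3^4*535859^1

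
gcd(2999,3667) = 1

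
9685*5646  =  54681510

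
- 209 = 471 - 680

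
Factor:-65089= -65089^1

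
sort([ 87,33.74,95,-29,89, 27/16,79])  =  [-29 , 27/16, 33.74 , 79,87, 89,95]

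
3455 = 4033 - 578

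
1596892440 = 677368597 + 919523843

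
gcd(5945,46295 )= 5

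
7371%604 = 123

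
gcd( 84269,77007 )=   1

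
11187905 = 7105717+4082188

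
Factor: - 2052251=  - 89^1*23059^1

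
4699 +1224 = 5923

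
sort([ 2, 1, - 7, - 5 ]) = [-7,-5 , 1,2 ]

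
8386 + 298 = 8684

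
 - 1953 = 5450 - 7403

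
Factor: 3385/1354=2^( - 1)*5^1 = 5/2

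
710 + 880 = 1590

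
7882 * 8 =63056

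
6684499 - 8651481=-1966982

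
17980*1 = 17980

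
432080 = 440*982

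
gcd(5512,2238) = 2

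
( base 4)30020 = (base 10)776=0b1100001000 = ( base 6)3332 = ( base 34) MS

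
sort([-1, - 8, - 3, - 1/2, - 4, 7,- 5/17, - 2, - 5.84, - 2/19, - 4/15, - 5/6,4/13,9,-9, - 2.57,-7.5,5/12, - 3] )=[ - 9, - 8,-7.5, - 5.84, - 4,  -  3 , - 3, - 2.57, - 2 , - 1, - 5/6, - 1/2, - 5/17, - 4/15, - 2/19,4/13,5/12,  7, 9 ]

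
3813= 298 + 3515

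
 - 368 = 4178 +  - 4546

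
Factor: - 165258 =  - 2^1*3^2 * 9181^1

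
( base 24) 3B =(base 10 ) 83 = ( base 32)2J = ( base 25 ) 38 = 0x53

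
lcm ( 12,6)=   12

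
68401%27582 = 13237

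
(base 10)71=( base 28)2f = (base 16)47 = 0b1000111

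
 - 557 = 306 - 863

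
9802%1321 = 555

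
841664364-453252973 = 388411391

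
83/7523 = 83/7523 = 0.01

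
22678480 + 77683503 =100361983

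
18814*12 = 225768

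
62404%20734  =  202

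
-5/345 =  - 1 + 68/69 = -0.01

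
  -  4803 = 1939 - 6742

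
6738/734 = 9  +  66/367= 9.18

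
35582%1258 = 358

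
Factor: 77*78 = 2^1*3^1*7^1*11^1*13^1 = 6006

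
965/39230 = 193/7846 = 0.02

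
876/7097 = 876/7097 = 0.12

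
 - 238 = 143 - 381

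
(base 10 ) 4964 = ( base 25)7ne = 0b1001101100100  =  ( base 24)8ek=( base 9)6725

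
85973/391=219 +344/391 = 219.88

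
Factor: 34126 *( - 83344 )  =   - 2^5 * 113^1*151^1*5209^1 = - 2844197344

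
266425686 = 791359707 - 524934021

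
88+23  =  111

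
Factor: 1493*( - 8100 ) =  - 2^2*3^4*5^2*1493^1 = - 12093300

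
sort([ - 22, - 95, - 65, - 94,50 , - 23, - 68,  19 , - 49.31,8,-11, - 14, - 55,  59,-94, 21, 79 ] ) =[ - 95, -94 ,-94, - 68, - 65, - 55,-49.31, - 23, - 22, - 14, - 11,8,  19,21,50, 59,  79]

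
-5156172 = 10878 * ( - 474 )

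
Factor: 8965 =5^1*11^1* 163^1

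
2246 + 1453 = 3699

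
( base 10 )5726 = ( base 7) 22460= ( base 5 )140401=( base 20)E66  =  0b1011001011110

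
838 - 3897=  - 3059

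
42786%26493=16293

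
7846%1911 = 202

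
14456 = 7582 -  - 6874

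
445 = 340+105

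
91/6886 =91/6886 = 0.01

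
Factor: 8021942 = 2^1*587^1 * 6833^1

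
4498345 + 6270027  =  10768372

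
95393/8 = 11924 + 1/8= 11924.12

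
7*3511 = 24577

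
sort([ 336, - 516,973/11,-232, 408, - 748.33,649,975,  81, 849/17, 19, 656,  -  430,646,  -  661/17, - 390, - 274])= [  -  748.33, - 516, - 430,-390 , - 274 , - 232,-661/17, 19,849/17, 81,973/11,336,408,646,649, 656 , 975]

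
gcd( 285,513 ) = 57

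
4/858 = 2/429 = 0.00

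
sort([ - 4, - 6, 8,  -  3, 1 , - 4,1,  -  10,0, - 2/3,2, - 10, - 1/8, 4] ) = [ - 10, - 10, - 6, - 4, - 4, - 3, - 2/3, - 1/8, 0,1,1, 2,4, 8]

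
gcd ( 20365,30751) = 1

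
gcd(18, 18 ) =18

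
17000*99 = 1683000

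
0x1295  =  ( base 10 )4757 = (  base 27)6E5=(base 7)16604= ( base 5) 123012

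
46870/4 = 11717 + 1/2 = 11717.50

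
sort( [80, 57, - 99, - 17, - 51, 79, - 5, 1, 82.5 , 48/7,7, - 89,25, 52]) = [ - 99, - 89, - 51, - 17,-5,1, 48/7, 7, 25,52, 57, 79,80,82.5 ]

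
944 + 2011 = 2955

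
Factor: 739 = 739^1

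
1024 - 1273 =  - 249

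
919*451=414469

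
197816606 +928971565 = 1126788171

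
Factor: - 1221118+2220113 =5^1*199799^1 = 998995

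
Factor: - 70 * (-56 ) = 3920  =  2^4 * 5^1 * 7^2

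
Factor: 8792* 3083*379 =10273073944 = 2^3*7^1*157^1*379^1*3083^1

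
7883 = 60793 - 52910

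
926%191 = 162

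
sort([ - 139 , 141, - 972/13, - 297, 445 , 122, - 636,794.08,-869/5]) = [ - 636,-297,-869/5, - 139, - 972/13, 122, 141,445,794.08 ] 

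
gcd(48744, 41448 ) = 24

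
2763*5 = 13815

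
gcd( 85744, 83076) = 92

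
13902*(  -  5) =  - 69510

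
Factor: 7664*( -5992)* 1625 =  - 74624368000 = - 2^7*5^3*7^1 * 13^1*107^1*479^1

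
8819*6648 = 58628712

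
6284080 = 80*78551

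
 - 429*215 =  - 92235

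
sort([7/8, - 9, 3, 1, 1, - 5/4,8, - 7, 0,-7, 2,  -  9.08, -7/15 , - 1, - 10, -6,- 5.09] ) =[-10, -9.08,  -  9, - 7,-7, - 6 ,-5.09, - 5/4, - 1, - 7/15, 0 , 7/8, 1,1, 2,3 , 8]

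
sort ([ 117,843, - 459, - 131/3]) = [ - 459, - 131/3 , 117, 843]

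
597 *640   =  382080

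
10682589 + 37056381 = 47738970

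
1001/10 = 1001/10 =100.10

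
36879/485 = 36879/485 = 76.04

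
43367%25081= 18286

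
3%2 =1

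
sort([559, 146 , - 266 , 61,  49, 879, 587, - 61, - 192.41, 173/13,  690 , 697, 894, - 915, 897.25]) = [-915, - 266, - 192.41, -61, 173/13, 49, 61,146, 559,  587, 690,  697, 879, 894, 897.25]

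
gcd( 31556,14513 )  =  23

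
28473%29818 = 28473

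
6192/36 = 172= 172.00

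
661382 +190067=851449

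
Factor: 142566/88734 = 23^(-1)*643^( - 1 )*23761^1 = 23761/14789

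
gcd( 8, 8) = 8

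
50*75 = 3750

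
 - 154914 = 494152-649066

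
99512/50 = 49756/25  =  1990.24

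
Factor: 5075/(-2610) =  - 2^(-1 ) * 3^( - 2 )*5^1 * 7^1 = -35/18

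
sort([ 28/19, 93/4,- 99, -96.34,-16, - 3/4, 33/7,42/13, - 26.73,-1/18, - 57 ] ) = [ - 99, - 96.34, - 57, - 26.73, - 16, - 3/4, - 1/18 , 28/19, 42/13, 33/7, 93/4 ] 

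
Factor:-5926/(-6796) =2963/3398 = 2^( - 1)*1699^(  -  1 )*2963^1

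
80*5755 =460400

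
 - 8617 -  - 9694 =1077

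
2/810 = 1/405 = 0.00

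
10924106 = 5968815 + 4955291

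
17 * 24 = 408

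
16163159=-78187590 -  - 94350749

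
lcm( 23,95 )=2185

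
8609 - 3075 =5534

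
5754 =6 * 959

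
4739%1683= 1373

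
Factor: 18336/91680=1/5 = 5^(-1)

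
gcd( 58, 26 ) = 2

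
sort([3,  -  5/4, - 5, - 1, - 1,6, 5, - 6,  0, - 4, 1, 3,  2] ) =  [ - 6,-5,-4, - 5/4, - 1, - 1, 0, 1, 2, 3, 3, 5, 6] 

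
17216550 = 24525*702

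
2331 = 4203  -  1872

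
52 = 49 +3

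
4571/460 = 4571/460 =9.94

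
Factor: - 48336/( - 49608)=2^1*3^( - 1)*13^(-1 )*19^1 =38/39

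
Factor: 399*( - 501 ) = -3^2*7^1*19^1*167^1 = - 199899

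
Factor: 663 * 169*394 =44146518 = 2^1*3^1*  13^3*17^1*197^1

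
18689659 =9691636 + 8998023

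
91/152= 91/152 = 0.60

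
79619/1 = 79619 = 79619.00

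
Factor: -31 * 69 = -3^1*23^1*31^1 = - 2139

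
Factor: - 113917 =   -  17^1*6701^1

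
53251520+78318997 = 131570517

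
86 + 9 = 95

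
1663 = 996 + 667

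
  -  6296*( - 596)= 3752416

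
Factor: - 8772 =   -  2^2*3^1*17^1*43^1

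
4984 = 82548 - 77564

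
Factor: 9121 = 7^1*1303^1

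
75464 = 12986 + 62478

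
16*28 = 448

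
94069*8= 752552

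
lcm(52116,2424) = 104232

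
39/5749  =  39/5749  =  0.01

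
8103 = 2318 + 5785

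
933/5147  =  933/5147 = 0.18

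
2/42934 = 1/21467 = 0.00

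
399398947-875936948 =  - 476538001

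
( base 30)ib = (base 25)m1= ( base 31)HO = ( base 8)1047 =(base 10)551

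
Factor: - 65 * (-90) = 2^1 * 3^2 *5^2 * 13^1 = 5850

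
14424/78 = 2404/13 = 184.92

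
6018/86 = 69+ 42/43 = 69.98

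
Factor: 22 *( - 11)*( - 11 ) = 2662= 2^1*11^3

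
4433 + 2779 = 7212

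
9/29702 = 9/29702 = 0.00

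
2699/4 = 674+3/4 = 674.75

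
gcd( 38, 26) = 2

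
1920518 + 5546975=7467493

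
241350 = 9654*25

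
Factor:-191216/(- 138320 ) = 5^( - 1)*7^( - 1 )*13^( - 1 )*17^1*37^1 = 629/455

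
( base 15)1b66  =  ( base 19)g8i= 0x173A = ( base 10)5946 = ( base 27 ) 846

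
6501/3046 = 6501/3046 = 2.13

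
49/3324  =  49/3324 = 0.01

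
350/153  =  2  +  44/153 = 2.29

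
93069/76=1224 + 45/76 = 1224.59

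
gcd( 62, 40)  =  2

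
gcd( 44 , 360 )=4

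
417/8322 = 139/2774 = 0.05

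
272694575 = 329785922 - 57091347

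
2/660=1/330 = 0.00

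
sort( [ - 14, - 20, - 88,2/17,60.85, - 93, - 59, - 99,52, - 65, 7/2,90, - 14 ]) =[ - 99,-93, - 88, - 65, - 59, -20 , - 14, - 14,2/17,7/2, 52,60.85,90 ]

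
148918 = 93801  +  55117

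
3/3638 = 3/3638= 0.00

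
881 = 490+391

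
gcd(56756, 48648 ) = 8108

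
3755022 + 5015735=8770757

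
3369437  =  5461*617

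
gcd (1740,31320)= 1740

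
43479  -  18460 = 25019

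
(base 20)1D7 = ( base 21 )1AG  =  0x29B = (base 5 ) 10132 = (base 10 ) 667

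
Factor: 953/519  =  3^( - 1 )*173^( - 1)*953^1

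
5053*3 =15159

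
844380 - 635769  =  208611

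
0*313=0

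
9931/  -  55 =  - 181 + 24/55 = - 180.56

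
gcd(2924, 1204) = 172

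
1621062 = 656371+964691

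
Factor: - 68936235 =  - 3^1 * 5^1*127^1 *36187^1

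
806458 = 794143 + 12315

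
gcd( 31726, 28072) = 58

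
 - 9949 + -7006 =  - 16955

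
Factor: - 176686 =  -2^1 * 23^2*167^1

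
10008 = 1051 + 8957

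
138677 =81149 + 57528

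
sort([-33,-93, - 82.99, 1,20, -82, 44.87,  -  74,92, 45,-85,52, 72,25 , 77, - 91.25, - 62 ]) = [ - 93,-91.25,-85, - 82.99, - 82, - 74,-62 , - 33 , 1, 20,25, 44.87, 45, 52, 72, 77,92 ]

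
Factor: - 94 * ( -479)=45026 = 2^1*47^1*479^1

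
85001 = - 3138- - 88139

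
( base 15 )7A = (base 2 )1110011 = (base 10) 115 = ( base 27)47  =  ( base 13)8B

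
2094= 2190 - 96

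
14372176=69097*208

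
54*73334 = 3960036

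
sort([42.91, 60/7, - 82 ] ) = [ - 82 , 60/7 , 42.91]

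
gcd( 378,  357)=21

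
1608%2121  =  1608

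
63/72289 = 9/10327 = 0.00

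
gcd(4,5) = 1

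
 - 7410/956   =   - 3705/478= - 7.75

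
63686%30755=2176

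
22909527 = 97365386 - 74455859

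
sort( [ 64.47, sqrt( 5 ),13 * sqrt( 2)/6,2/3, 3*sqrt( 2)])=[2/3, sqrt(5),13*sqrt( 2)/6, 3 *sqrt (2),64.47]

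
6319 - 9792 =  - 3473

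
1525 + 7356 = 8881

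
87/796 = 87/796=0.11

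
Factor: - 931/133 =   -  7^1 = -7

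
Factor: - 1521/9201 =-3^1*13^2*3067^ ( - 1) = - 507/3067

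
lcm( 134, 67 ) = 134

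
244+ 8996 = 9240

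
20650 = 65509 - 44859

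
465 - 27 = 438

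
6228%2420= 1388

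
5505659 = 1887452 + 3618207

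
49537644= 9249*5356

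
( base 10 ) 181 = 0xB5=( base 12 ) 131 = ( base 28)6D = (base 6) 501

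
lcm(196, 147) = 588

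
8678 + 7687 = 16365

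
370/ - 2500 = -1 + 213/250 = - 0.15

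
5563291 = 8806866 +  -  3243575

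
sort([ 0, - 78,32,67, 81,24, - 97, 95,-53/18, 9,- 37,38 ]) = [ - 97, - 78, - 37, - 53/18, 0, 9, 24, 32,  38,67,81, 95]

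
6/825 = 2/275 = 0.01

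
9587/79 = 121 + 28/79 = 121.35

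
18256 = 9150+9106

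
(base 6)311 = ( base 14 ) 83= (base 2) 1110011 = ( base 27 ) 47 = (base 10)115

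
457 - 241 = 216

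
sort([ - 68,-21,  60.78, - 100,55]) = [- 100, - 68, - 21,55,60.78]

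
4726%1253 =967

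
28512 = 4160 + 24352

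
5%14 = 5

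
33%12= 9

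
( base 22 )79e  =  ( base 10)3600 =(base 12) 2100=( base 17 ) C7D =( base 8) 7020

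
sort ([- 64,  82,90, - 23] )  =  [-64, - 23,  82  ,  90] 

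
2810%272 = 90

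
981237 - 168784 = 812453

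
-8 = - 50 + 42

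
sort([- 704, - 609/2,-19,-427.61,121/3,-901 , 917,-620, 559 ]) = [-901, - 704, - 620,  -  427.61, - 609/2, - 19, 121/3,559,917] 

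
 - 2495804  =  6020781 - 8516585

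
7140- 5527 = 1613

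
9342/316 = 4671/158=29.56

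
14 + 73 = 87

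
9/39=3/13=0.23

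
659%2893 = 659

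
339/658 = 339/658 =0.52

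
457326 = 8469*54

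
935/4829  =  85/439 = 0.19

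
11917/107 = 11917/107 = 111.37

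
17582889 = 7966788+9616101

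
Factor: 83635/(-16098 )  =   - 2^( - 1) * 3^( - 1)*5^1*43^1*389^1*2683^( - 1)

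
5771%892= 419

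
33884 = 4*8471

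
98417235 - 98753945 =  - 336710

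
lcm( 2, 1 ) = 2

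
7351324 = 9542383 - 2191059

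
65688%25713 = 14262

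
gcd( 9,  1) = 1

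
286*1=286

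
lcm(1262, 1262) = 1262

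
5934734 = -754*( - 7871 )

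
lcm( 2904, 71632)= 214896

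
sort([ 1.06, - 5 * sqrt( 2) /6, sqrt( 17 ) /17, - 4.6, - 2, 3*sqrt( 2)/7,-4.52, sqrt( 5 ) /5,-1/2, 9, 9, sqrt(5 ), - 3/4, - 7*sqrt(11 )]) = [ - 7*sqrt(11), - 4.6, - 4.52, - 2  , - 5*sqrt(2)/6, - 3/4, - 1/2, sqrt (17)/17, sqrt ( 5)/5,  3 * sqrt ( 2 )/7, 1.06, sqrt(5 ), 9,9 ]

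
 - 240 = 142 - 382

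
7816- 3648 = 4168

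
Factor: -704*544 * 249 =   -  2^11*3^1*11^1*17^1* 83^1  =  -95361024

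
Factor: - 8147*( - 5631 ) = 3^1 * 1877^1*8147^1 = 45875757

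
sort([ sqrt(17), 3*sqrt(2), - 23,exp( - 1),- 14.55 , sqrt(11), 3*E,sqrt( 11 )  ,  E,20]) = [ - 23, - 14.55,exp (  -  1 ), E,sqrt ( 11),  sqrt(  11), sqrt(17), 3*sqrt( 2),  3 * E, 20 ]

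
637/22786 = 637/22786 = 0.03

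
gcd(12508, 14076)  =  4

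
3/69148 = 3/69148 = 0.00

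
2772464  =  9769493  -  6997029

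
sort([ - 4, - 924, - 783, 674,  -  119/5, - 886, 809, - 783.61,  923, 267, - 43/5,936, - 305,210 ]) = [ - 924, - 886, - 783.61,-783, - 305, - 119/5, - 43/5, - 4, 210, 267,674,809,923, 936] 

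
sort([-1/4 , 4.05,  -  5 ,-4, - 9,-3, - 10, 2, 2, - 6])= [  -  10, - 9, - 6, - 5,-4, - 3, -1/4, 2,2,4.05 ]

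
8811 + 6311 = 15122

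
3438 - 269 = 3169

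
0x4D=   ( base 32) 2d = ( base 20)3h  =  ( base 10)77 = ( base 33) 2b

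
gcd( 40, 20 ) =20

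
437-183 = 254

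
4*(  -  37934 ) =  - 151736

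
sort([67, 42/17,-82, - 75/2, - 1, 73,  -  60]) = [ - 82,  -  60 , - 75/2, - 1,42/17, 67, 73]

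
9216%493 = 342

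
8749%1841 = 1385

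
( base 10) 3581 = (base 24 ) 655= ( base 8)6775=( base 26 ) 57j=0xDFD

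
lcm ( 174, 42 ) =1218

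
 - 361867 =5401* ( - 67)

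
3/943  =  3/943 = 0.00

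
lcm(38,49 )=1862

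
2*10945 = 21890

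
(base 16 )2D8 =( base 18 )248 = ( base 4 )23120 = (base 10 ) 728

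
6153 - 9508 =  - 3355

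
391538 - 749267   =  -357729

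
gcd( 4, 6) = 2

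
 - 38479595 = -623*61765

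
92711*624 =57851664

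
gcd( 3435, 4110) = 15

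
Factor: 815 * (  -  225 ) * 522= - 95721750 = -2^1*3^4*5^3*29^1*163^1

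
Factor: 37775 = 5^2*1511^1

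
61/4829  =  61/4829 = 0.01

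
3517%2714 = 803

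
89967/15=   29989/5 = 5997.80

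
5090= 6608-1518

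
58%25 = 8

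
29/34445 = 29/34445 = 0.00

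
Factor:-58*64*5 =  - 2^7*5^1*29^1 = -  18560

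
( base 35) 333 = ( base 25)618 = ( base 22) 7hl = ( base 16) EC7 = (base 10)3783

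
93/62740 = 93/62740= 0.00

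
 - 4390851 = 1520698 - 5911549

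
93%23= 1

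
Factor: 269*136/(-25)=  - 2^3*5^( - 2 )*17^1 *269^1 = -36584/25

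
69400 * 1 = 69400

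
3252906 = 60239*54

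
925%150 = 25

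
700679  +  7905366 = 8606045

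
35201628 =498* 70686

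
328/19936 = 41/2492 = 0.02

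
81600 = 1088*75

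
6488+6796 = 13284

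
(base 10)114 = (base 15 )79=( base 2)1110010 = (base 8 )162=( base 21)59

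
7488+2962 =10450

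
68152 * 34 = 2317168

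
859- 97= 762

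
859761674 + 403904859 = 1263666533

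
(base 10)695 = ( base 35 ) JU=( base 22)19d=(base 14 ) 379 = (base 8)1267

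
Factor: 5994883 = 53^1 * 113111^1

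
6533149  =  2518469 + 4014680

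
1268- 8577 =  - 7309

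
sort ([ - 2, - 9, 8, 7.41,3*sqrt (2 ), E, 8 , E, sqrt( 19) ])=[- 9 , - 2,E, E, 3 * sqrt(2), sqrt ( 19), 7.41,8, 8 ]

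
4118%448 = 86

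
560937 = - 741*(- 757)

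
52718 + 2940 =55658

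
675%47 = 17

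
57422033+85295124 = 142717157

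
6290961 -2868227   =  3422734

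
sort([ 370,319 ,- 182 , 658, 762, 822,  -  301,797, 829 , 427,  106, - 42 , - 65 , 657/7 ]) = [ - 301,  -  182 ,- 65, - 42,657/7, 106,319, 370,427, 658,762,  797, 822,829]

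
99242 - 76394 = 22848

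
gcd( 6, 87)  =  3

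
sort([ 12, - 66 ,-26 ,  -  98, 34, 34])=[  -  98, - 66,-26, 12, 34, 34]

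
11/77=1/7=0.14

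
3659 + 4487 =8146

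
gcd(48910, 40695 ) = 5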